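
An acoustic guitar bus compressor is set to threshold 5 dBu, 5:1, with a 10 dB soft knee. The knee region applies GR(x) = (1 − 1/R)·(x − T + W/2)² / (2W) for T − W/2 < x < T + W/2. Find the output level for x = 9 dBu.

5.76 dBu

x − T + W/2 = 9 − 5 + 5 = 9.
GR = (1 − 1/5) × 9² / 20 = 0.8 × 81 / 20 = 3.24 dB.
Output = 9 − 3.24 = 5.76 dBu.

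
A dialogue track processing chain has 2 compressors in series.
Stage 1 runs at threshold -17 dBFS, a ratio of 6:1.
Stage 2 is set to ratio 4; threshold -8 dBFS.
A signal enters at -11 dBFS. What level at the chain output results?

Stage 1: 6 dB above -17 dBFS, reduced 6:1 to 1 dB above → -16 dBFS.
Stage 2: -16 dBFS ≤ -8 dBFS, so stage 2 doesn't engage; output -16 dBFS.

-16 dBFS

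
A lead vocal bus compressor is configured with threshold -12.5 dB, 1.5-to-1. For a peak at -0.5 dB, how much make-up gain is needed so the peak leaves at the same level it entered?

Without make-up, output = threshold + overshoot/1.5 = -12.5 + 8 = -4.5 dB.
Gap to target: 4 dB.

4 dB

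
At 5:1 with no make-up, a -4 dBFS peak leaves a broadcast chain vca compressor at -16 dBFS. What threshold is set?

-19 dBFS

Gain reduction = -4 − (-16) = 12 dB; output overshoot = GR / (R − 1) = 12 / 4 = 3 dB.
Threshold = output − output overshoot = -16 − 3 = -19 dBFS.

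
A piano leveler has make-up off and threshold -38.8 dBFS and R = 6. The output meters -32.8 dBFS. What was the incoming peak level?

-2.8 dBFS

That's 6 dB above the -38.8 dBFS threshold.
Undo the ratio: input overshoot = 6 × 6 = 36 dB, giving input = -2.8 dBFS.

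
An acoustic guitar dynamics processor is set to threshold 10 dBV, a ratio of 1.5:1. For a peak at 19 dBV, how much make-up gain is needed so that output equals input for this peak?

3 dB

Without make-up, output = threshold + overshoot/1.5 = 10 + 6 = 16 dBV.
Gap to target: 3 dB.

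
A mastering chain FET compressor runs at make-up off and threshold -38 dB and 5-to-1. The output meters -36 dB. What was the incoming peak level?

-28 dB

The compressed level sits -36 − (-38) = 2 dB over threshold.
Before 5:1 compression the overshoot was 2 × 5 = 10 dB, so input = -38 + 10 = -28 dB.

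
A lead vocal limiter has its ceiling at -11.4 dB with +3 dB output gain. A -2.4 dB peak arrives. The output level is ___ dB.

The limiter clamps the peak to its -11.4 dB ceiling.
Output gain then adds 3 dB: -11.4 + 3 = -8.4 dB.

-8.4 dB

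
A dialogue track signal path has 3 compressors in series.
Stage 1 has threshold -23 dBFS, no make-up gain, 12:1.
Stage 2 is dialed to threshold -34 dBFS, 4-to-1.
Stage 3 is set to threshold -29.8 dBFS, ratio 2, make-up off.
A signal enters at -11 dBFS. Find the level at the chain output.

-31 dBFS

Stage 1: overshoot 12 dB → 12/12 = 1 dB → -22 dBFS.
Stage 2: overshoot 12 dB → 12/4 = 3 dB → -31 dBFS.
Stage 3: -31 dBFS is at or below the -29.8 dBFS threshold — no compression; output -31 dBFS.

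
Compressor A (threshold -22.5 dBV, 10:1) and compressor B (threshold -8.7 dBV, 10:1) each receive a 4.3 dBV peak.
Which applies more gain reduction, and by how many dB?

A: overshoot 26.8 dB → output overshoot 2.68 dB → GR 24.12 dB.
B: overshoot 13 dB → output overshoot 1.3 dB → GR 11.7 dB.
Difference: 12.42 dB in favour of A.

A, by 12.42 dB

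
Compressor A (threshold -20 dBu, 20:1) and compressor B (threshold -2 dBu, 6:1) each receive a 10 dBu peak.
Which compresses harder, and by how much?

A, by 18.5 dB

A: 30 dB over, compressed to 1.5 dB over, so 28.5 dB of GR.
B: 12 dB over, compressed to 2 dB over, so 10 dB of GR.
A applies 18.5 dB more gain reduction.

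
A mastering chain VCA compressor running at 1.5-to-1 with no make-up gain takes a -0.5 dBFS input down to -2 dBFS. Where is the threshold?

Gain reduction = -0.5 − (-2) = 1.5 dB; output overshoot = GR / (R − 1) = 1.5 / 0.5 = 3 dB.
Threshold = output − output overshoot = -2 − 3 = -5 dBFS.

-5 dBFS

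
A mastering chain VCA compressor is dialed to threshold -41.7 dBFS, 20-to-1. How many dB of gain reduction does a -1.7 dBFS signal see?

The signal is 40 dB above threshold.
At 20:1, output sits 40/20 = 2 dB above threshold.
GR = overshoot in − overshoot out = 40 − 2 = 38 dB.

38 dB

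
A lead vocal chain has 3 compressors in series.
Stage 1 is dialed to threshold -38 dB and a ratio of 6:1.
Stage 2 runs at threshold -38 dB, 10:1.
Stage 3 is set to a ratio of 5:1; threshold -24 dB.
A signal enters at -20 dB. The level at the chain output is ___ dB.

-37.7 dB

Stage 1: overshoot 18 dB → 18/6 = 3 dB → -35 dB.
Stage 2: -35 dB is 3 dB over -38 dB; at 10:1 that becomes 0.3 dB over, giving -37.7 dB.
Stage 3: -37.7 dB ≤ -24 dB, so stage 3 doesn't engage; output -37.7 dB.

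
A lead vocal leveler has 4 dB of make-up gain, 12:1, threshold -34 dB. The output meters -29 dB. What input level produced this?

Remove make-up: -29 − 4 = -33 dB.
Post-compression overshoot = -33 − (-34) = 1 dB.
Before 12:1 compression the overshoot was 1 × 12 = 12 dB, so input = -34 + 12 = -22 dB.

-22 dB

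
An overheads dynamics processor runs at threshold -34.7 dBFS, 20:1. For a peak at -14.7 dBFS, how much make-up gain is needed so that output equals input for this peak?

19 dB

Overshoot 20 dB → 20/20 = 1 dB after compression, so the compressed level is -34.7 + 1 = -33.7 dBFS.
Make-up = target − compressed = -14.7 − (-33.7) = 19 dB.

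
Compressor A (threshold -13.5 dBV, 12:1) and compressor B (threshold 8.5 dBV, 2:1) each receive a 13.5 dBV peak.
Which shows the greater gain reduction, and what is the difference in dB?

A: 27 dB over, compressed to 2.25 dB over, so 24.75 dB of GR.
B: 5 dB over, compressed to 2.5 dB over, so 2.5 dB of GR.
Difference: 22.25 dB in favour of A.

A, by 22.25 dB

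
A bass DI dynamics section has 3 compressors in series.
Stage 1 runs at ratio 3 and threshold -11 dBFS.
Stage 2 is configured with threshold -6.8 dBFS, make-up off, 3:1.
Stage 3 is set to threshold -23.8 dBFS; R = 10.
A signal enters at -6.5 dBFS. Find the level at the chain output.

Stage 1: 4.5 dB above -11 dBFS, reduced 3:1 to 1.5 dB above → -9.5 dBFS.
Stage 2: below threshold (-9.5 ≤ -6.8); passes unchanged; output -9.5 dBFS.
Stage 3: 14.3 dB above -23.8 dBFS, reduced 10:1 to 1.43 dB above → -22.37 dBFS.

-22.37 dBFS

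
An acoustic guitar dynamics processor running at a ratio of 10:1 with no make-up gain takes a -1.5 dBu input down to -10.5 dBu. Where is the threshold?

Gain reduction = -1.5 − (-10.5) = 9 dB; output overshoot = GR / (R − 1) = 9 / 9 = 1 dB.
Threshold = output − output overshoot = -10.5 − 1 = -11.5 dBu.

-11.5 dBu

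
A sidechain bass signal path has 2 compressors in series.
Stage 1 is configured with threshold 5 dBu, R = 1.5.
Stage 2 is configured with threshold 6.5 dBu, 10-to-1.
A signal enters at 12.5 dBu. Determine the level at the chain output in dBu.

Stage 1: overshoot 7.5 dB → 7.5/1.5 = 5 dB → 10 dBu.
Stage 2: overshoot 3.5 dB → 3.5/10 = 0.35 dB → 6.85 dBu.

6.85 dBu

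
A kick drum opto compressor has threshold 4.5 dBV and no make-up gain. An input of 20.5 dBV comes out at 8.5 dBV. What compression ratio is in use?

4:1

Input overshoot = 20.5 − 4.5 = 16 dB; output overshoot = 8.5 − 4.5 = 4 dB.
Ratio = 16 / 4 = 4.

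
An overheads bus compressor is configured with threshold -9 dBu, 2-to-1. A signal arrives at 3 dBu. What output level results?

-3 dBu

The input is 12 dB above the -9 dBu threshold.
2:1 compression reduces that to 12/2 = 6 dB over.
That puts the output at -3 dBu.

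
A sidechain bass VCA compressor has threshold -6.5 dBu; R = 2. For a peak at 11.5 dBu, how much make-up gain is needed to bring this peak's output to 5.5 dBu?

The peak compresses to -6.5 + 18/2 = 2.5 dBu.
To reach 5.5 dBu requires 5.5 − 2.5 = 3 dB of make-up.

3 dB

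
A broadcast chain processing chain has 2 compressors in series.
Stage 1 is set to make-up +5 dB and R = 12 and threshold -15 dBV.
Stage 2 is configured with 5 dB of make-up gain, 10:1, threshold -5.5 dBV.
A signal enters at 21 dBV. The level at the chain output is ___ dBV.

-2 dBV

Stage 1: overshoot 36 dB → 36/12 = 3 dB → -12 dBV; +5 dB make-up → -7 dBV.
Stage 2: -7 dBV ≤ -5.5 dBV, so stage 2 doesn't engage; make-up brings it to -2 dBV.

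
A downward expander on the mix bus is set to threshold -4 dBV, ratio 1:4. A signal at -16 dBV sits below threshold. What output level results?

The input is 12 dB below the -4 dBV threshold.
A 1:4 expander multiplies undershoot by 4: 12 × 4 = 48 dB below threshold.
Output = -4 − 48 = -52 dBV.

-52 dBV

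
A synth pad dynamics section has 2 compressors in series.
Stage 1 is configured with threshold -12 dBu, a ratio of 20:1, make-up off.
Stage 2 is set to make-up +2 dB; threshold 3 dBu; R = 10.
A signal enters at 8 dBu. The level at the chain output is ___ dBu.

-9 dBu

Stage 1: 20 dB above -12 dBu, reduced 20:1 to 1 dB above → -11 dBu.
Stage 2: below threshold (-11 ≤ 3); passes unchanged; make-up brings it to -9 dBu.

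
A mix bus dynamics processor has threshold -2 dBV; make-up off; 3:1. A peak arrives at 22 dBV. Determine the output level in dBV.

6 dBV

Overshoot: 22 − (-2) = 24 dB.
The 24 dB excess becomes 8 dB after 3:1 reduction.
That puts the output at 6 dBV.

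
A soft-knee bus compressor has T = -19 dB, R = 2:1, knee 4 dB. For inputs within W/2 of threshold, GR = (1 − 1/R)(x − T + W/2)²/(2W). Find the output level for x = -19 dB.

x − T + W/2 = -19 − (-19) + 2 = 2.
GR = (1 − 1/2) × 2² / 8 = 0.5 × 4 / 8 = 0.25 dB.
Output = -19 − 0.25 = -19.25 dB.

-19.25 dB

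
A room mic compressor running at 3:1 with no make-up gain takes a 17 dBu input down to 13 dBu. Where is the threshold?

Input is 6 dB above T (since output overshoot × R = input overshoot: (13 − T)·3 = 17 − T gives T = 11 dBu).
Check: 11 + (17 − 11)/3 = 11 + 2 = 13 dBu. ✓

11 dBu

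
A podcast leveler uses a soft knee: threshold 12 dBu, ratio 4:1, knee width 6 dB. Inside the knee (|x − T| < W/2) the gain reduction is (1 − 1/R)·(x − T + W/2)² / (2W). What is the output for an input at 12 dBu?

11.4375 dBu

x − T + W/2 = 12 − 12 + 3 = 3.
GR = (1 − 1/4) × 3² / 12 = 0.75 × 9 / 12 = 0.5625 dB.
Output = 12 − 0.5625 = 11.4375 dBu.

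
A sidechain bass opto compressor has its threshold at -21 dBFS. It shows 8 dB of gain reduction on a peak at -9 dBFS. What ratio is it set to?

3:1

Input overshoot = -9 − (-21) = 12 dB.
Output overshoot = 12 − 8 = 4 dB.
Ratio = input overshoot / output overshoot = 12 / 4 = 3.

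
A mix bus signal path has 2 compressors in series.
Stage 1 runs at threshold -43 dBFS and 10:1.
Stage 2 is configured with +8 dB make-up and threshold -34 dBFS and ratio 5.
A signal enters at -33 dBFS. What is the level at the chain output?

Stage 1: 10 dB above -43 dBFS, reduced 10:1 to 1 dB above → -42 dBFS.
Stage 2: -42 dBFS ≤ -34 dBFS, so stage 2 doesn't engage; make-up brings it to -34 dBFS.

-34 dBFS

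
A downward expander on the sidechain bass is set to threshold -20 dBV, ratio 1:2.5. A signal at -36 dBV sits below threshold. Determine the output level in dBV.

Undershoot = (-20) − (-36) = 16 dB.
At 1:2.5, that expands to 40 dB under threshold.
Output = -20 − 40 = -60 dBV.

-60 dBV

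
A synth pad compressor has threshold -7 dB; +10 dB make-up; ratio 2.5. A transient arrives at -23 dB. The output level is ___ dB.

-13 dB

-23 dB is 16 dB below the -7 dB threshold, so no gain reduction is applied.
Make-up gain adds 10 dB: -23 + 10 = -13 dB.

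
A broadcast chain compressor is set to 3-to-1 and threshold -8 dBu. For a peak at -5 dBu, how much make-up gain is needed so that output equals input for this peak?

Overshoot 3 dB → 3/3 = 1 dB after compression, so the compressed level is -8 + 1 = -7 dBu.
Make-up = target − compressed = -5 − (-7) = 2 dB.

2 dB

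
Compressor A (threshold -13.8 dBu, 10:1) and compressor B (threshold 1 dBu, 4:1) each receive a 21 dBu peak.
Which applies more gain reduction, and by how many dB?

A, by 16.32 dB

A: 34.8 dB over, compressed to 3.48 dB over, so 31.32 dB of GR.
B: 20 dB over, compressed to 5 dB over, so 15 dB of GR.
Difference: 16.32 dB in favour of A.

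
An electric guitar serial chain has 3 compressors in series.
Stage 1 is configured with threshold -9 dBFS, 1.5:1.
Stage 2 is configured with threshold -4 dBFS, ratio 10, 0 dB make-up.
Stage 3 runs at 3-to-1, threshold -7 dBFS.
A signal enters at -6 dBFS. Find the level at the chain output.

-7 dBFS

Stage 1: -6 dBFS is 3 dB over -9 dBFS; at 1.5:1 that becomes 2 dB over, giving -7 dBFS.
Stage 2: -7 dBFS ≤ -4 dBFS, so stage 2 doesn't engage; output -7 dBFS.
Stage 3: -7 dBFS is at or below the -7 dBFS threshold — no compression; output -7 dBFS.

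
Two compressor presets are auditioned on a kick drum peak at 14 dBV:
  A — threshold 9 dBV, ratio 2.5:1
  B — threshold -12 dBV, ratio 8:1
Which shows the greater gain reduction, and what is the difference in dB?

B, by 19.75 dB

A: overshoot 5 dB → output overshoot 2 dB → GR 3 dB.
B: overshoot 26 dB → output overshoot 3.25 dB → GR 22.75 dB.
B applies 19.75 dB more gain reduction.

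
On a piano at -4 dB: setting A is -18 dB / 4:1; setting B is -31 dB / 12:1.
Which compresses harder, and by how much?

B, by 14.25 dB

A: GR = 14 − 14/4 = 10.5 dB.
B: GR = 27 − 27/12 = 24.75 dB.
B reduces 14.25 dB more.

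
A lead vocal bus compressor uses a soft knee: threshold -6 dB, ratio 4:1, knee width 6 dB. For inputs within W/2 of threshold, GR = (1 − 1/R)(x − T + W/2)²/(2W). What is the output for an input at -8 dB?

-8.0625 dB

x − T + W/2 = -8 − (-6) + 3 = 1.
GR = (1 − 1/4) × 1² / 12 = 0.75 × 1 / 12 = 0.0625 dB.
Output = -8 − 0.0625 = -8.0625 dB.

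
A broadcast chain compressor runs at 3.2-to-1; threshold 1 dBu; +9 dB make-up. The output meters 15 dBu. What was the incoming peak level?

Remove make-up: 15 − 9 = 6 dBu.
That's 5 dB above the 1 dBu threshold.
Input overshoot = R × output overshoot = 16 dB → input = 1 + 16 = 17 dBu.

17 dBu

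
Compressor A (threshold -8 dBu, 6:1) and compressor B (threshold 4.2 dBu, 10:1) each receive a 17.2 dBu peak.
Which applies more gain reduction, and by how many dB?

A, by 9.3 dB

A: 25.2 dB over, compressed to 4.2 dB over, so 21 dB of GR.
B: 13 dB over, compressed to 1.3 dB over, so 11.7 dB of GR.
Difference: 9.3 dB in favour of A.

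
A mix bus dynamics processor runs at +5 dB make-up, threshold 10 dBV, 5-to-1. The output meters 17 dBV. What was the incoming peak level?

20 dBV

Before make-up, the level was 17 − 5 = 12 dBV.
The compressed level sits 12 − 10 = 2 dB over threshold.
Undo the ratio: input overshoot = 2 × 5 = 10 dB, giving input = 20 dBV.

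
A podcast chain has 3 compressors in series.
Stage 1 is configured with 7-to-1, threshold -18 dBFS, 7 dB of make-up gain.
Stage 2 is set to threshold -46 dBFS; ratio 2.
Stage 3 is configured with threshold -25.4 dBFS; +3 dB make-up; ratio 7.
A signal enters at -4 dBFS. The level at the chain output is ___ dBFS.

Stage 1: 14 dB above -18 dBFS, reduced 7:1 to 2 dB above → -16 dBFS; +7 dB make-up → -9 dBFS.
Stage 2: overshoot 37 dB → 37/2 = 18.5 dB → -27.5 dBFS.
Stage 3: -27.5 dBFS is at or below the -25.4 dBFS threshold — no compression; make-up brings it to -24.5 dBFS.

-24.5 dBFS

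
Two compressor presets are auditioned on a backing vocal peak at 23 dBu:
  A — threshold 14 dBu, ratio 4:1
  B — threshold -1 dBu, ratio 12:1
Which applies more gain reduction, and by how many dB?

A: GR = 9 − 9/4 = 6.75 dB.
B: GR = 24 − 24/12 = 22 dB.
Difference: 15.25 dB in favour of B.

B, by 15.25 dB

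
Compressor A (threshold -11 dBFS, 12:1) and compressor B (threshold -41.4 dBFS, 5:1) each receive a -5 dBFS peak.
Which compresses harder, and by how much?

B, by 23.62 dB

A: overshoot 6 dB → output overshoot 0.5 dB → GR 5.5 dB.
B: overshoot 36.4 dB → output overshoot 7.28 dB → GR 29.12 dB.
Difference: 23.62 dB in favour of B.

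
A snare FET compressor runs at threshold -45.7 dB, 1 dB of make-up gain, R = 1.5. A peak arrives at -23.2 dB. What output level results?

-29.7 dB

The input is 22.5 dB above the -45.7 dB threshold.
1.5:1 compression reduces that to 22.5/1.5 = 15 dB over.
So the level is -45.7 + 15 = -30.7 dB; make-up adds 1 dB, giving -29.7 dB.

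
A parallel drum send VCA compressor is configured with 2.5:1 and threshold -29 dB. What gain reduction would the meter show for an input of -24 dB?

3 dB

Overshoot = -24 − (-29) = 5 dB.
After 2.5:1 compression the overshoot becomes 5/2.5 = 2 dB.
So the signal is attenuated by 5 − 2 = 3 dB.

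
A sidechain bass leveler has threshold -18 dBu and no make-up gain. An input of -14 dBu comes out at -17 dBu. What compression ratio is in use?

Input overshoot = -14 − (-18) = 4 dB; output overshoot = -17 − (-18) = 1 dB.
Ratio = 4 / 1 = 4.

4:1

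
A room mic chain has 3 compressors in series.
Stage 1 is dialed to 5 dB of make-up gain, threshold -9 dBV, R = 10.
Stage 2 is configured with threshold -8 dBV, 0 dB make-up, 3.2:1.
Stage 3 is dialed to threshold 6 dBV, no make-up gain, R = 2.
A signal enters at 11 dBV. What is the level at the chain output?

Stage 1: 20 dB above -9 dBV, reduced 10:1 to 2 dB above → -7 dBV; +5 dB make-up → -2 dBV.
Stage 2: 6 dB above -8 dBV, reduced 3.2:1 to 1.875 dB above → -6.125 dBV.
Stage 3: -6.125 dBV ≤ 6 dBV, so stage 3 doesn't engage; output -6.125 dBV.

-6.125 dBV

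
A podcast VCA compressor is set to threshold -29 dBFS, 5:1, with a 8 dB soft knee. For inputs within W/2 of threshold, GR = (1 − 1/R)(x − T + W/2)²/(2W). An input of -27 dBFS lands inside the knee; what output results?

x − T + W/2 = -27 − (-29) + 4 = 6.
GR = (1 − 1/5) × 6² / 16 = 0.8 × 36 / 16 = 1.8 dB.
Output = -27 − 1.8 = -28.8 dBFS.

-28.8 dBFS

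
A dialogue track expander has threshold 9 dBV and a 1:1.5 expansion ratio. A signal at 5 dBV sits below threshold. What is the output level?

3 dBV

Below threshold, a 1:1.5 expander applies gain = (1.5−1)×(T − x) of attenuation.
(1.5−1) × 4 = 2 dB, so output = 5 − 2 = 3 dBV.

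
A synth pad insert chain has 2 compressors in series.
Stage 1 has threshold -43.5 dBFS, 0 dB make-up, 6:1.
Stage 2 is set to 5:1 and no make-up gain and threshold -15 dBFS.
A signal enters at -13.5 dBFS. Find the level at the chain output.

Stage 1: -13.5 dBFS is 30 dB over -43.5 dBFS; at 6:1 that becomes 5 dB over, giving -38.5 dBFS.
Stage 2: -38.5 dBFS is at or below the -15 dBFS threshold — no compression; output -38.5 dBFS.

-38.5 dBFS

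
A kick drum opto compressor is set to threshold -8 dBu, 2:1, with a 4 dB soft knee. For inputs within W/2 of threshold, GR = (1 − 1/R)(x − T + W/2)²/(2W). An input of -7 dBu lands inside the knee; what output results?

x − T + W/2 = -7 − (-8) + 2 = 3.
GR = (1 − 1/2) × 3² / 8 = 0.5 × 9 / 8 = 0.5625 dB.
Output = -7 − 0.5625 = -7.5625 dBu.

-7.5625 dBu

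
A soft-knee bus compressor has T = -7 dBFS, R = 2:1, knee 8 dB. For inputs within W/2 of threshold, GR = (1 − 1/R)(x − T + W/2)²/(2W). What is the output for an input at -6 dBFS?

-6.78125 dBFS

x − T + W/2 = -6 − (-7) + 4 = 5.
GR = (1 − 1/2) × 5² / 16 = 0.5 × 25 / 16 = 0.78125 dB.
Output = -6 − 0.78125 = -6.78125 dBFS.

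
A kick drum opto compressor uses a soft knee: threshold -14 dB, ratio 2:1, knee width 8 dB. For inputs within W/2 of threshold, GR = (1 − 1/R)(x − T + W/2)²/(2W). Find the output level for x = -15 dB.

-15.28125 dB

x − T + W/2 = -15 − (-14) + 4 = 3.
GR = (1 − 1/2) × 3² / 16 = 0.5 × 9 / 16 = 0.28125 dB.
Output = -15 − 0.28125 = -15.28125 dB.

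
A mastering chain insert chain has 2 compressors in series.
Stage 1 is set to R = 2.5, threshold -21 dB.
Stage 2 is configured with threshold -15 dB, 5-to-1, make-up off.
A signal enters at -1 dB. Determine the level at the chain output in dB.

-14.6 dB

Stage 1: 20 dB above -21 dB, reduced 2.5:1 to 8 dB above → -13 dB.
Stage 2: 2 dB above -15 dB, reduced 5:1 to 0.4 dB above → -14.6 dB.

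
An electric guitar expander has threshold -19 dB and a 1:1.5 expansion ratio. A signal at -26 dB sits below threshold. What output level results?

Undershoot = (-19) − (-26) = 7 dB.
At 1:1.5, that expands to 10.5 dB under threshold.
Output = -19 − 10.5 = -29.5 dB.

-29.5 dB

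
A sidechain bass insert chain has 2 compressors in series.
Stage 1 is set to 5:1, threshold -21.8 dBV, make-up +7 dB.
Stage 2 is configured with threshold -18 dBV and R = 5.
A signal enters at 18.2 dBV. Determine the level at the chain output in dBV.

Stage 1: 40 dB above -21.8 dBV, reduced 5:1 to 8 dB above → -13.8 dBV; +7 dB make-up → -6.8 dBV.
Stage 2: overshoot 11.2 dB → 11.2/5 = 2.24 dB → -15.76 dBV.

-15.76 dBV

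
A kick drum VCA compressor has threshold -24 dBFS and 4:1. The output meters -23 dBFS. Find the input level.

The compressed level sits -23 − (-24) = 1 dB over threshold.
Input overshoot = R × output overshoot = 4 dB → input = -24 + 4 = -20 dBFS.

-20 dBFS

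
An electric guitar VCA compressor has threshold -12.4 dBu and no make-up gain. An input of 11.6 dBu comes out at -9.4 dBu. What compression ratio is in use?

8:1

Input overshoot = 11.6 − (-12.4) = 24 dB; output overshoot = -9.4 − (-12.4) = 3 dB.
Ratio = 24 / 3 = 8.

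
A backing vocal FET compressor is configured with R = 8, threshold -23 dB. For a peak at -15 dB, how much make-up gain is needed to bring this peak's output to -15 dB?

Overshoot 8 dB → 8/8 = 1 dB after compression, so the compressed level is -23 + 1 = -22 dB.
Make-up = target − compressed = -15 − (-22) = 7 dB.

7 dB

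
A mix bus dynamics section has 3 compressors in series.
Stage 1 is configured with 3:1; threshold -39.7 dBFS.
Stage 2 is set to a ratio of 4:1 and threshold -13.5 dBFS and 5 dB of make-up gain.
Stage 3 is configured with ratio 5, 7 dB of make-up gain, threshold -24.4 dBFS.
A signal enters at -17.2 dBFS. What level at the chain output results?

Stage 1: 22.5 dB above -39.7 dBFS, reduced 3:1 to 7.5 dB above → -32.2 dBFS.
Stage 2: below threshold (-32.2 ≤ -13.5); passes unchanged; make-up brings it to -27.2 dBFS.
Stage 3: -27.2 dBFS is at or below the -24.4 dBFS threshold — no compression; make-up brings it to -20.2 dBFS.

-20.2 dBFS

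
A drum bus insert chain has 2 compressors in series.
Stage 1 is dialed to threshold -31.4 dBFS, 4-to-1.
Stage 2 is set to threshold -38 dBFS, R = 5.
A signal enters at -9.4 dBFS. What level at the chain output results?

Stage 1: overshoot 22 dB → 22/4 = 5.5 dB → -25.9 dBFS.
Stage 2: -25.9 dBFS is 12.1 dB over -38 dBFS; at 5:1 that becomes 2.42 dB over, giving -35.58 dBFS.

-35.58 dBFS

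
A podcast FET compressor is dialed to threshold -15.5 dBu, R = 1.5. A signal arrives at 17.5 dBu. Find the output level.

Overshoot: 17.5 − (-15.5) = 33 dB.
The 33 dB excess becomes 22 dB after 1.5:1 reduction.
Output = -15.5 + 22 = 6.5 dBu.

6.5 dBu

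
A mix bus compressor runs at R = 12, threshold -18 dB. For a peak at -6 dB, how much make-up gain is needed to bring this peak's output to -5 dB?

Overshoot 12 dB → 12/12 = 1 dB after compression, so the compressed level is -18 + 1 = -17 dB.
Make-up = target − compressed = -5 − (-17) = 12 dB.

12 dB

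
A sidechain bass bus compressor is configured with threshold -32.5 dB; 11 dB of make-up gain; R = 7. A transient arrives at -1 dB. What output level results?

-17 dB

-1 dB sits 31.5 dB over threshold.
At 7:1 the overshoot is divided by 7, leaving 4.5 dB above threshold.
So the level is -32.5 + 4.5 = -28 dB; make-up adds 11 dB, giving -17 dB.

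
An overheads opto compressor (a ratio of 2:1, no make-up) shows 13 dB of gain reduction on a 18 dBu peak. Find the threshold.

Input is 26 dB above T (since output overshoot × R = input overshoot: (5 − T)·2 = 18 − T gives T = -8 dBu).
Check: -8 + (18 − (-8))/2 = -8 + 13 = 5 dBu. ✓

-8 dBu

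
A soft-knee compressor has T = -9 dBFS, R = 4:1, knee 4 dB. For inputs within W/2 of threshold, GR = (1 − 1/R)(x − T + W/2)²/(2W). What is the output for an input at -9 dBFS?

x − T + W/2 = -9 − (-9) + 2 = 2.
GR = (1 − 1/4) × 2² / 8 = 0.75 × 4 / 8 = 0.375 dB.
Output = -9 − 0.375 = -9.375 dBFS.

-9.375 dBFS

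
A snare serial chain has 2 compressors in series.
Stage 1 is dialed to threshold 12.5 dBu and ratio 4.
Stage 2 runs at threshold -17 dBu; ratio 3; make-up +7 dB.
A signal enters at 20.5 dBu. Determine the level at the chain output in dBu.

0.5 dBu

Stage 1: overshoot 8 dB → 8/4 = 2 dB → 14.5 dBu.
Stage 2: 14.5 dBu is 31.5 dB over -17 dBu; at 3:1 that becomes 10.5 dB over, giving -6.5 dBu; +7 dB make-up → 0.5 dBu.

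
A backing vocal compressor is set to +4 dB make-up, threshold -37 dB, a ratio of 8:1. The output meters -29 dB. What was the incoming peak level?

-5 dB

Before make-up, the level was -29 − 4 = -33 dB.
That's 4 dB above the -37 dB threshold.
Undo the ratio: input overshoot = 4 × 8 = 32 dB, giving input = -5 dB.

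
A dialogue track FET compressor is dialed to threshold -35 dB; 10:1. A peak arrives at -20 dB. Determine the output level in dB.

The input is 15 dB above the -35 dB threshold.
10:1 compression reduces that to 15/10 = 1.5 dB over.
Output = -35 + 1.5 = -33.5 dB.

-33.5 dB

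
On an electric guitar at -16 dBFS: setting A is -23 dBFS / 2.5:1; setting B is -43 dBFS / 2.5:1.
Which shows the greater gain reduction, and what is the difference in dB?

A: GR = 7 − 7/2.5 = 4.2 dB.
B: GR = 27 − 27/2.5 = 16.2 dB.
Difference: 12 dB in favour of B.

B, by 12 dB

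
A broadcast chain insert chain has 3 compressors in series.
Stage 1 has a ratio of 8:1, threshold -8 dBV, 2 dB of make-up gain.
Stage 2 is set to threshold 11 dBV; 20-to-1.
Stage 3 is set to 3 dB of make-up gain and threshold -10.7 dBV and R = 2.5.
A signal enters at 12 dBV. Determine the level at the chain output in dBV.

-4.82 dBV

Stage 1: overshoot 20 dB → 20/8 = 2.5 dB → -5.5 dBV; +2 dB make-up → -3.5 dBV.
Stage 2: -3.5 dBV is at or below the 11 dBV threshold — no compression; output -3.5 dBV.
Stage 3: -3.5 dBV is 7.2 dB over -10.7 dBV; at 2.5:1 that becomes 2.88 dB over, giving -7.82 dBV; +3 dB make-up → -4.82 dBV.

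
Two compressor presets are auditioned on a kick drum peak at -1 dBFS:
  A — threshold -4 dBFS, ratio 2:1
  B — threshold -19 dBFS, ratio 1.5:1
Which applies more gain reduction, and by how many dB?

A: overshoot 3 dB → output overshoot 1.5 dB → GR 1.5 dB.
B: overshoot 18 dB → output overshoot 12 dB → GR 6 dB.
Difference: 4.5 dB in favour of B.

B, by 4.5 dB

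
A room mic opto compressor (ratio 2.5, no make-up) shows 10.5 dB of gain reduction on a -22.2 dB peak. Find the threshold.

-39.7 dB

Input is 17.5 dB above T (since output overshoot × R = input overshoot: (-32.7 − T)·2.5 = -22.2 − T gives T = -39.7 dB).
Check: -39.7 + (-22.2 − (-39.7))/2.5 = -39.7 + 7 = -32.7 dB. ✓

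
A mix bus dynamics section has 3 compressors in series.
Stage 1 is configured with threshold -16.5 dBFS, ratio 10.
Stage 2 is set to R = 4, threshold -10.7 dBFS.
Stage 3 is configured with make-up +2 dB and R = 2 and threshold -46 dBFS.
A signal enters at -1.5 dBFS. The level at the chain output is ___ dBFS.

-28.5 dBFS

Stage 1: -1.5 dBFS is 15 dB over -16.5 dBFS; at 10:1 that becomes 1.5 dB over, giving -15 dBFS.
Stage 2: -15 dBFS ≤ -10.7 dBFS, so stage 2 doesn't engage; output -15 dBFS.
Stage 3: -15 dBFS is 31 dB over -46 dBFS; at 2:1 that becomes 15.5 dB over, giving -30.5 dBFS; +2 dB make-up → -28.5 dBFS.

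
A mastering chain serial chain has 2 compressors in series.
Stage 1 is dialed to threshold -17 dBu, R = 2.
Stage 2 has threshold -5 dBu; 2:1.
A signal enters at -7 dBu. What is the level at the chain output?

-12 dBu

Stage 1: overshoot 10 dB → 10/2 = 5 dB → -12 dBu.
Stage 2: -12 dBu is at or below the -5 dBu threshold — no compression; output -12 dBu.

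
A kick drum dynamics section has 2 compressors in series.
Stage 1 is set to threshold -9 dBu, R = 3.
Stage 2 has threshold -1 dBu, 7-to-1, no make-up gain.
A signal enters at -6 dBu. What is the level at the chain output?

Stage 1: 3 dB above -9 dBu, reduced 3:1 to 1 dB above → -8 dBu.
Stage 2: -8 dBu ≤ -1 dBu, so stage 2 doesn't engage; output -8 dBu.

-8 dBu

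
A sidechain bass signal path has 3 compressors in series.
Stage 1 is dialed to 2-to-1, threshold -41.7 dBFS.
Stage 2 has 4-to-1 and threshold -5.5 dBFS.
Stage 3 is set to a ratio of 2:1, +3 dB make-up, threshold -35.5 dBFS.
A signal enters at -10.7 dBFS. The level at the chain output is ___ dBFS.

-27.85 dBFS

Stage 1: -10.7 dBFS is 31 dB over -41.7 dBFS; at 2:1 that becomes 15.5 dB over, giving -26.2 dBFS.
Stage 2: -26.2 dBFS ≤ -5.5 dBFS, so stage 2 doesn't engage; output -26.2 dBFS.
Stage 3: 9.3 dB above -35.5 dBFS, reduced 2:1 to 4.65 dB above → -30.85 dBFS; +3 dB make-up → -27.85 dBFS.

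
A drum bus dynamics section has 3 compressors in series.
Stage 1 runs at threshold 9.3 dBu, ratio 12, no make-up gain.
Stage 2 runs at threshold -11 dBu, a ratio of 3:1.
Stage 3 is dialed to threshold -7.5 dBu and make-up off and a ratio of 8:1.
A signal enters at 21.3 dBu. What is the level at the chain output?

Stage 1: 21.3 dBu is 12 dB over 9.3 dBu; at 12:1 that becomes 1 dB over, giving 10.3 dBu.
Stage 2: overshoot 21.3 dB → 21.3/3 = 7.1 dB → -3.9 dBu.
Stage 3: overshoot 3.6 dB → 3.6/8 = 0.45 dB → -7.05 dBu.

-7.05 dBu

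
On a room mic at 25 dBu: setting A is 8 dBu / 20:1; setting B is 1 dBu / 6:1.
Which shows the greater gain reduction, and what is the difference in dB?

A: GR = 17 − 17/20 = 16.15 dB.
B: GR = 24 − 24/6 = 20 dB.
B applies 3.85 dB more gain reduction.

B, by 3.85 dB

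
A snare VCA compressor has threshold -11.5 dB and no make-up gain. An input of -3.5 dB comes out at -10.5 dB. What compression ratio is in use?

Input overshoot = -3.5 − (-11.5) = 8 dB; output overshoot = -10.5 − (-11.5) = 1 dB.
Ratio = 8 / 1 = 8.

8:1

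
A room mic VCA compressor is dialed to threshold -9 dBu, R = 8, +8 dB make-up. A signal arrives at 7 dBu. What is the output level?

7 dBu sits 16 dB over threshold.
The 16 dB excess becomes 2 dB after 8:1 reduction.
So the level is -9 + 2 = -7 dBu; make-up adds 8 dB, giving 1 dBu.

1 dBu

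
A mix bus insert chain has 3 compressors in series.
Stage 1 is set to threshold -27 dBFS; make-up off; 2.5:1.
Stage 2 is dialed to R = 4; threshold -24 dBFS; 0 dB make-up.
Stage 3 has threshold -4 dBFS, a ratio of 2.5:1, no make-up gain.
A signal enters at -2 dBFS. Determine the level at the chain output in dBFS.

Stage 1: overshoot 25 dB → 25/2.5 = 10 dB → -17 dBFS.
Stage 2: -17 dBFS is 7 dB over -24 dBFS; at 4:1 that becomes 1.75 dB over, giving -22.25 dBFS.
Stage 3: -22.25 dBFS is at or below the -4 dBFS threshold — no compression; output -22.25 dBFS.

-22.25 dBFS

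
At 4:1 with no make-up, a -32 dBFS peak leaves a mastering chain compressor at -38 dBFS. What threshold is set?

Let T be the threshold. Output overshoot = (input overshoot)/R, so -38 − T = (-32 − T)/4.
4·(-38 − T) = -32 − T → 3·T = -152 − (-32) = -120.
T = -120/3 = -40 dBFS.

-40 dBFS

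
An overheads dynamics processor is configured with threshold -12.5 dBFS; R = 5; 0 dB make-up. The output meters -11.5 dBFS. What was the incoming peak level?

-7.5 dBFS

Post-compression overshoot = -11.5 − (-12.5) = 1 dB.
Undo the ratio: input overshoot = 1 × 5 = 5 dB, giving input = -7.5 dBFS.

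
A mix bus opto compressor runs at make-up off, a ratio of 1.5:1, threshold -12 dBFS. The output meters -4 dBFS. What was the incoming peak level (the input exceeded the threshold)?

Post-compression overshoot = -4 − (-12) = 8 dB.
Before 1.5:1 compression the overshoot was 8 × 1.5 = 12 dB, so input = -12 + 12 = 0 dBFS.

0 dBFS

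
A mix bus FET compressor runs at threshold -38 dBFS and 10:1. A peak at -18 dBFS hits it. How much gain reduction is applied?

18 dB

The signal is 20 dB above threshold.
A 10:1 ratio leaves 2 dB of that excess.
GR = overshoot in − overshoot out = 20 − 2 = 18 dB.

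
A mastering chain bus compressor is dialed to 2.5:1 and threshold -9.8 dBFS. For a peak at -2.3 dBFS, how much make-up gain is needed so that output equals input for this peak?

Without make-up, output = threshold + overshoot/2.5 = -9.8 + 3 = -6.8 dBFS.
Gap to target: 4.5 dB.

4.5 dB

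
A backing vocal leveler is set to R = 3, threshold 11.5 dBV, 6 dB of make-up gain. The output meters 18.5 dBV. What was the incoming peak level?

14.5 dBV

Remove make-up: 18.5 − 6 = 12.5 dBV.
The compressed level sits 12.5 − 11.5 = 1 dB over threshold.
Input overshoot = R × output overshoot = 3 dB → input = 11.5 + 3 = 14.5 dBV.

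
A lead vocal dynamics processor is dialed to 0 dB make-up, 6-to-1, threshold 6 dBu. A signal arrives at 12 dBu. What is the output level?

Overshoot: 12 − 6 = 6 dB.
At 6:1 the overshoot is divided by 6, leaving 1 dB above threshold.
So the level is 6 + 1 = 7 dBu.

7 dBu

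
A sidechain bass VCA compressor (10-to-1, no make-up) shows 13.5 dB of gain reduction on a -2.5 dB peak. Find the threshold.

Input is 15 dB above T (since output overshoot × R = input overshoot: (-16 − T)·10 = -2.5 − T gives T = -17.5 dB).
Check: -17.5 + (-2.5 − (-17.5))/10 = -17.5 + 1.5 = -16 dB. ✓

-17.5 dB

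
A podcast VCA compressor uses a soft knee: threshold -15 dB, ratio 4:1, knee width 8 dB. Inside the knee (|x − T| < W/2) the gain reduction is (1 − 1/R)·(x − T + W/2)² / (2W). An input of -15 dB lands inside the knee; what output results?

x − T + W/2 = -15 − (-15) + 4 = 4.
GR = (1 − 1/4) × 4² / 16 = 0.75 × 16 / 16 = 0.75 dB.
Output = -15 − 0.75 = -15.75 dB.

-15.75 dB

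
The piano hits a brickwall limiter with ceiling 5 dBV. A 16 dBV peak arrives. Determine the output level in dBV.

The limiter clamps the peak to its 5 dBV ceiling.

5 dBV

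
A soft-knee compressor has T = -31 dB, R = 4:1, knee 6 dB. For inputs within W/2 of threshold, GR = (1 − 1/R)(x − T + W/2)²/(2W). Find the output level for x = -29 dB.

x − T + W/2 = -29 − (-31) + 3 = 5.
GR = (1 − 1/4) × 5² / 12 = 0.75 × 25 / 12 = 1.5625 dB.
Output = -29 − 1.5625 = -30.5625 dB.

-30.5625 dB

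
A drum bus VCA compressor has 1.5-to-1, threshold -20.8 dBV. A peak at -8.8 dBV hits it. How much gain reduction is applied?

The signal is 12 dB above threshold.
After 1.5:1 compression the overshoot becomes 12/1.5 = 8 dB.
Gain reduction = 12 − 8 = 4 dB.

4 dB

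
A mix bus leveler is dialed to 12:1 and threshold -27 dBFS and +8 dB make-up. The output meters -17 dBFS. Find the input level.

-3 dBFS

Before make-up, the level was -17 − 8 = -25 dBFS.
That's 2 dB above the -27 dBFS threshold.
Before 12:1 compression the overshoot was 2 × 12 = 24 dB, so input = -27 + 24 = -3 dBFS.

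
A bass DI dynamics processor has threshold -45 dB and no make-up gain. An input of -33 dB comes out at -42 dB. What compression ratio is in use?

4:1

Input overshoot = -33 − (-45) = 12 dB; output overshoot = -42 − (-45) = 3 dB.
Ratio = 12 / 3 = 4.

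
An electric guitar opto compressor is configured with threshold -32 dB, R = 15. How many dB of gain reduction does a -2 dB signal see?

28 dB

The signal is 30 dB above threshold.
A 15:1 ratio leaves 2 dB of that excess.
GR = overshoot in − overshoot out = 30 − 2 = 28 dB.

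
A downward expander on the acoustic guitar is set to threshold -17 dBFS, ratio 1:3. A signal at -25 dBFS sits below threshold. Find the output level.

-41 dBFS

Undershoot = (-17) − (-25) = 8 dB.
At 1:3, that expands to 24 dB under threshold.
Output = -17 − 24 = -41 dBFS.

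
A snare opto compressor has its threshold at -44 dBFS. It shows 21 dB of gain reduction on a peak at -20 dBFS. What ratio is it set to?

8:1

Input overshoot = -20 − (-44) = 24 dB.
Output overshoot = 24 − 21 = 3 dB.
Ratio = input overshoot / output overshoot = 24 / 3 = 8.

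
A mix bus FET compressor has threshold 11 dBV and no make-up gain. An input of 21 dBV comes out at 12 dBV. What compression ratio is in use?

Input overshoot = 21 − 11 = 10 dB; output overshoot = 12 − 11 = 1 dB.
Ratio = 10 / 1 = 10.

10:1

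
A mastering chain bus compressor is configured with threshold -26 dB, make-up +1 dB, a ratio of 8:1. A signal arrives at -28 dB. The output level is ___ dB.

-27 dB

-28 dB is 2 dB below the -26 dB threshold, so no gain reduction is applied.
Make-up gain adds 1 dB: -28 + 1 = -27 dB.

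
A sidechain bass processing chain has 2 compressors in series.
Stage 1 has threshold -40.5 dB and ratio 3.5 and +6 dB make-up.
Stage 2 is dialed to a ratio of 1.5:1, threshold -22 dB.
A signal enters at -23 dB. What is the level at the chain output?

Stage 1: 17.5 dB above -40.5 dB, reduced 3.5:1 to 5 dB above → -35.5 dB; +6 dB make-up → -29.5 dB.
Stage 2: below threshold (-29.5 ≤ -22); passes unchanged; output -29.5 dB.

-29.5 dB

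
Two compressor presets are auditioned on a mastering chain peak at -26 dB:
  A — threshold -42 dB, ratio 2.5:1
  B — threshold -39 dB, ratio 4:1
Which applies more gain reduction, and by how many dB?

B, by 0.15 dB

A: overshoot 16 dB → output overshoot 6.4 dB → GR 9.6 dB.
B: overshoot 13 dB → output overshoot 3.25 dB → GR 9.75 dB.
Difference: 0.15 dB in favour of B.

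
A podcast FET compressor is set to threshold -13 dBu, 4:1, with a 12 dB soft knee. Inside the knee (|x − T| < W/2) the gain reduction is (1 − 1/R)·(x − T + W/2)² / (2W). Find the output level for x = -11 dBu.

-13 dBu

x − T + W/2 = -11 − (-13) + 6 = 8.
GR = (1 − 1/4) × 8² / 24 = 0.75 × 64 / 24 = 2 dB.
Output = -11 − 2 = -13 dBu.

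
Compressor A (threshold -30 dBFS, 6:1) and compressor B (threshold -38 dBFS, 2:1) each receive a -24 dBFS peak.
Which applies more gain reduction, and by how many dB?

B, by 2 dB

A: GR = 6 − 6/6 = 5 dB.
B: GR = 14 − 14/2 = 7 dB.
B reduces 2 dB more.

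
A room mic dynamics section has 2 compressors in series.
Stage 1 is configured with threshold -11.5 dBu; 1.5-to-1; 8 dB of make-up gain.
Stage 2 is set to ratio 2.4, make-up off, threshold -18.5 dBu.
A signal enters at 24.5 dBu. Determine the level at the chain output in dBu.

-2.25 dBu

Stage 1: 24.5 dBu is 36 dB over -11.5 dBu; at 1.5:1 that becomes 24 dB over, giving 12.5 dBu; +8 dB make-up → 20.5 dBu.
Stage 2: 20.5 dBu is 39 dB over -18.5 dBu; at 2.4:1 that becomes 16.25 dB over, giving -2.25 dBu.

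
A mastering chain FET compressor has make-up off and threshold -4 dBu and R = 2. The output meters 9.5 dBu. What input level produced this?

The compressed level sits 9.5 − (-4) = 13.5 dB over threshold.
Undo the ratio: input overshoot = 13.5 × 2 = 27 dB, giving input = 23 dBu.

23 dBu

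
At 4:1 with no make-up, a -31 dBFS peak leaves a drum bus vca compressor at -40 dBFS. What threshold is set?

Gain reduction = -31 − (-40) = 9 dB; output overshoot = GR / (R − 1) = 9 / 3 = 3 dB.
Threshold = output − output overshoot = -40 − 3 = -43 dBFS.

-43 dBFS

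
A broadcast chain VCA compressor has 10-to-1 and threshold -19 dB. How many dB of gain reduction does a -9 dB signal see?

The signal is 10 dB above threshold.
At 10:1, output sits 10/10 = 1 dB above threshold.
GR = overshoot in − overshoot out = 10 − 1 = 9 dB.

9 dB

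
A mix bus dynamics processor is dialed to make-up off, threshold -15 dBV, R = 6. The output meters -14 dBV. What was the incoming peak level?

-9 dBV

That's 1 dB above the -15 dBV threshold.
Input overshoot = R × output overshoot = 6 dB → input = -15 + 6 = -9 dBV.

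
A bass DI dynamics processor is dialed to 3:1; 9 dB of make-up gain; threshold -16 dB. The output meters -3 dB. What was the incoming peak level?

Remove make-up: -3 − 9 = -12 dB.
The compressed level sits -12 − (-16) = 4 dB over threshold.
Before 3:1 compression the overshoot was 4 × 3 = 12 dB, so input = -16 + 12 = -4 dB.

-4 dB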